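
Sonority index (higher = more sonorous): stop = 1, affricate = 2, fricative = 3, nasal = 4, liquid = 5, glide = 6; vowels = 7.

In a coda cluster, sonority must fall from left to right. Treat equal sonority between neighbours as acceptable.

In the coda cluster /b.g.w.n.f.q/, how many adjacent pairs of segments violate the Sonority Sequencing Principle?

/b/: stop = 1.
/g/: stop = 1.
/w/: glide = 6.
/n/: nasal = 4.
/f/: fricative = 3.
/q/: stop = 1.
/b/→/g/: 1→1 (plateau, allowed) — ok.
/g/→/w/: 1→6 (does not fall) — violation.
/w/→/n/: 6→4 (falls) — ok.
/n/→/f/: 4→3 (falls) — ok.
/f/→/q/: 3→1 (falls) — ok.

1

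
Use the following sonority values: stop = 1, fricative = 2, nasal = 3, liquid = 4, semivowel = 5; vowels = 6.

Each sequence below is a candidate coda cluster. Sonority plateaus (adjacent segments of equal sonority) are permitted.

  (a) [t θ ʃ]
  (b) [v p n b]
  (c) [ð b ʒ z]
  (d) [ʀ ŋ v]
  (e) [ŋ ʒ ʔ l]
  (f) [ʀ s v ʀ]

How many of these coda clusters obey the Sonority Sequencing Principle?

1

(a) 1-2-2 → violates
(b) 2-1-3-1 → violates
(c) 2-1-2-2 → violates
(d) 4-3-2 → obeys
(e) 3-2-1-4 → violates
(f) 4-2-2-4 → violates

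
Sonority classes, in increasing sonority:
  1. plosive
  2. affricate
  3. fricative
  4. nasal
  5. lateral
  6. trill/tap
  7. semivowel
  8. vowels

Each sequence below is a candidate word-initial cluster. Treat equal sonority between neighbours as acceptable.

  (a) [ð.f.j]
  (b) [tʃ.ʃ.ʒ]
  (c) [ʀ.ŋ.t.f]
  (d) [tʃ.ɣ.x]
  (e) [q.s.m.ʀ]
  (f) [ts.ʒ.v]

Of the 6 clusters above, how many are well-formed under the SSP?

(a) 3-3-7 → obeys
(b) 2-3-3 → obeys
(c) 6-4-1-3 → violates
(d) 2-3-3 → obeys
(e) 1-3-4-6 → obeys
(f) 2-3-3 → obeys

5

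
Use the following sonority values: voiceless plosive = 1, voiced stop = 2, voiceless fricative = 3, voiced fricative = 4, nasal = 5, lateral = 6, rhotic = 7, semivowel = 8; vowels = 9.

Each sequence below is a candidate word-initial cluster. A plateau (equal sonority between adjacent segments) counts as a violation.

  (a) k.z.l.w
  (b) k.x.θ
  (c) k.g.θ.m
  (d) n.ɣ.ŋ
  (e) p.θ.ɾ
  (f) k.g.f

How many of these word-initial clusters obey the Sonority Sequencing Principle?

(a) 1-4-6-8 → obeys
(b) 1-3-3 → violates
(c) 1-2-3-5 → obeys
(d) 5-4-5 → violates
(e) 1-3-7 → obeys
(f) 1-2-3 → obeys

4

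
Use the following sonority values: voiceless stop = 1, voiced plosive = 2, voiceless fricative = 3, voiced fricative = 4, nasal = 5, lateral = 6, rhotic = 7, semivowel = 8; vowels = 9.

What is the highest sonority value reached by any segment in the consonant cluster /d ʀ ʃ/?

/d/ — voiced plosive, sonority 2.
/ʀ/ — rhotic, sonority 7.
/ʃ/ — voiceless fricative, sonority 3.
The maximum is 7.

7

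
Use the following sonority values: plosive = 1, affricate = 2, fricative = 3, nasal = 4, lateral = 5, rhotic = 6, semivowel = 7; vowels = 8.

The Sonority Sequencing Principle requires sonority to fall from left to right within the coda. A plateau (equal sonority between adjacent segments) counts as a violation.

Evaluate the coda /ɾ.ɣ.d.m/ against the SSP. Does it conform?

/ɾ/ — rhotic, sonority 6.
/ɣ/ — fricative, sonority 3.
/d/ — plosive, sonority 1.
/m/ — nasal, sonority 4.
The profile is 6-3-1-4. Between /d/ (1) and /m/ (4) sonority does not fall, so the cluster violates the SSP.

no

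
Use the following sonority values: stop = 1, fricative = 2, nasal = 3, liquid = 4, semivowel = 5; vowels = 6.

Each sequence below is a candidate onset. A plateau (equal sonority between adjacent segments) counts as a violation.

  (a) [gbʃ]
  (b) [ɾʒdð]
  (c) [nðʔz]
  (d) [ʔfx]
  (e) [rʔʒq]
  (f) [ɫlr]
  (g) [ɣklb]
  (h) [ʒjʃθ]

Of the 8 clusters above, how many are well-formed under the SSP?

0

(a) [gbʃ]: profile 1-1-2 — violates.
(b) [ɾʒdð]: profile 4-2-1-2 — violates.
(c) [nðʔz]: profile 3-2-1-2 — violates.
(d) [ʔfx]: profile 1-2-2 — violates.
(e) [rʔʒq]: profile 4-1-2-1 — violates.
(f) [ɫlr]: profile 4-4-4 — violates.
(g) [ɣklb]: profile 2-1-4-1 — violates.
(h) [ʒjʃθ]: profile 2-5-2-2 — violates.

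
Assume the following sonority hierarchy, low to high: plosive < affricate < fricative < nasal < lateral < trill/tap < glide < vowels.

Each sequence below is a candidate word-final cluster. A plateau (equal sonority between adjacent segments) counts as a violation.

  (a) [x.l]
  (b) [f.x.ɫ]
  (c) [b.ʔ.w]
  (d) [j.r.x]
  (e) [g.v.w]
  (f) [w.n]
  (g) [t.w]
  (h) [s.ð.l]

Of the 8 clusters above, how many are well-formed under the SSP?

2

(a) [x.l]: profile 3-5 — violates.
(b) [f.x.ɫ]: profile 3-3-5 — violates.
(c) [b.ʔ.w]: profile 1-1-7 — violates.
(d) [j.r.x]: profile 7-6-3 — obeys.
(e) [g.v.w]: profile 1-3-7 — violates.
(f) [w.n]: profile 7-4 — obeys.
(g) [t.w]: profile 1-7 — violates.
(h) [s.ð.l]: profile 3-3-5 — violates.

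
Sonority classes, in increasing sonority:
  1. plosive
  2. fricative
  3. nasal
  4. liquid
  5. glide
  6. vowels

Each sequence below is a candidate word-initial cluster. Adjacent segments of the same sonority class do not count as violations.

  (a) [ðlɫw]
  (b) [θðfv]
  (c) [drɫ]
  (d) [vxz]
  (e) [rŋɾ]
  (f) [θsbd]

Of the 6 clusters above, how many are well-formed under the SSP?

(a) 2-4-4-5 → obeys
(b) 2-2-2-2 → obeys
(c) 1-4-4 → obeys
(d) 2-2-2 → obeys
(e) 4-3-4 → violates
(f) 2-2-1-1 → violates

4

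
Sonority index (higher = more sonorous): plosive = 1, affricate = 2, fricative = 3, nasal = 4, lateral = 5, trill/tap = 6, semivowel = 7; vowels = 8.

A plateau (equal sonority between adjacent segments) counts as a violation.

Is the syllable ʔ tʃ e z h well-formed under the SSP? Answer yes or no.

no

Onset: /ʔ/ is a plosive (sonority 1), /tʃ/ is an affricate (sonority 2); then the nucleus /e/ (sonority 8).
Onset profile 1-2-8 — rises to the nucleus.
Coda: /z/ is a fricative (sonority 3), /h/ is a fricative (sonority 3).
Coda profile 8-3-3 — does not strictly fall throughout.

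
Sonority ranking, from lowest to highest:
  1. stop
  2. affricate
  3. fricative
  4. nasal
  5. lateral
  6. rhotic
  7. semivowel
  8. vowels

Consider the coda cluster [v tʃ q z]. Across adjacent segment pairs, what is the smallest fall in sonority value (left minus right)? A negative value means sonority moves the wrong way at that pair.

/v/ — fricative, sonority 3.
/tʃ/ — affricate, sonority 2.
/q/ — stop, sonority 1.
/z/ — fricative, sonority 3.
/v/→/tʃ/: change +1.
/tʃ/→/q/: change +1.
/q/→/z/: change -2.
Minimum = -2.

-2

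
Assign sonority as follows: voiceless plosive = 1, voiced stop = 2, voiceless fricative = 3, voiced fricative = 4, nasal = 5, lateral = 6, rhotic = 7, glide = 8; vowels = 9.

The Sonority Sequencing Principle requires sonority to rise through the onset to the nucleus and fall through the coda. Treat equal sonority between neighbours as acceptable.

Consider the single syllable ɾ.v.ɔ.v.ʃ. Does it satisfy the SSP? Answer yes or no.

Onset: /ɾ/ is a rhotic (sonority 7), /v/ is a voiced fricative (sonority 4); then the nucleus /ɔ/ (sonority 9).
Onset profile 7-4-9 — does not rise throughout.
Coda: /v/ is a voiced fricative (sonority 4), /ʃ/ is a voiceless fricative (sonority 3).
Coda profile 9-4-3 — falls from the nucleus.

no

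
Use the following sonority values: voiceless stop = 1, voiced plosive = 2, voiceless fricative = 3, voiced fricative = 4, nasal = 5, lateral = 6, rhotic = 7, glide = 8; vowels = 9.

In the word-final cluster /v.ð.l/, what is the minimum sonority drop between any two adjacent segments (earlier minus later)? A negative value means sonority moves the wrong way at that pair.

-2

/v/: voiced fricative = 4.
/ð/: voiced fricative = 4.
/l/: lateral = 6.
/v/→/ð/: change +0.
/ð/→/l/: change -2.
Minimum = -2.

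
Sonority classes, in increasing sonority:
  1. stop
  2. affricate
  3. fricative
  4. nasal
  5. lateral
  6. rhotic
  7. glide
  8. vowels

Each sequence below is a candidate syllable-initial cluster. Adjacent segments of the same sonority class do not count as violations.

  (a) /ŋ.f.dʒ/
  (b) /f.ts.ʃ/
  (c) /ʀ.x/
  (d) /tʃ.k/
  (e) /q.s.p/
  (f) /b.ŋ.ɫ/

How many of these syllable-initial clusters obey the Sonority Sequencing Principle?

(a) 4-3-2 → violates
(b) 3-2-3 → violates
(c) 6-3 → violates
(d) 2-1 → violates
(e) 1-3-1 → violates
(f) 1-4-5 → obeys

1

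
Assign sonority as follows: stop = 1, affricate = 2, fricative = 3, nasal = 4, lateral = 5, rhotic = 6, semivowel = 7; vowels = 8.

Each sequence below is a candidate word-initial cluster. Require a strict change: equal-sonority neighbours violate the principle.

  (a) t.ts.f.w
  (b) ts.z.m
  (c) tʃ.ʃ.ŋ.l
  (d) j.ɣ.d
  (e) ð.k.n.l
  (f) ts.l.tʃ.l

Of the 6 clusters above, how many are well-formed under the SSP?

3

(a) t.ts.f.w: profile 1-2-3-7 — obeys.
(b) ts.z.m: profile 2-3-4 — obeys.
(c) tʃ.ʃ.ŋ.l: profile 2-3-4-5 — obeys.
(d) j.ɣ.d: profile 7-3-1 — violates.
(e) ð.k.n.l: profile 3-1-4-5 — violates.
(f) ts.l.tʃ.l: profile 2-5-2-5 — violates.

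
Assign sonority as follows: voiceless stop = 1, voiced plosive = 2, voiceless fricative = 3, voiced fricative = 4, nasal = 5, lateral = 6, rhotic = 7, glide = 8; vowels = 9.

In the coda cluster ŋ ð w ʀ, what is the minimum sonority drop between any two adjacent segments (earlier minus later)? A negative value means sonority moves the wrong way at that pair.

/ŋ/ is a nasal (sonority 5).
/ð/ is a voiced fricative (sonority 4).
/w/ is a glide (sonority 8).
/ʀ/ is a rhotic (sonority 7).
/ŋ/→/ð/: change +1.
/ð/→/w/: change -4.
/w/→/ʀ/: change +1.
Minimum = -4.

-4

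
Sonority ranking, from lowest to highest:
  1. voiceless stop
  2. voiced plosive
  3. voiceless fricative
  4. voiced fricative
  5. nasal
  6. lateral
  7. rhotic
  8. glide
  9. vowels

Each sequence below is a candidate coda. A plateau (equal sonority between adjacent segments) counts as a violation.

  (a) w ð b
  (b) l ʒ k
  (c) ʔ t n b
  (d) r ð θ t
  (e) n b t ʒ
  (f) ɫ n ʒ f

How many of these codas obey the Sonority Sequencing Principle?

4

(a) 8-4-2 → obeys
(b) 6-4-1 → obeys
(c) 1-1-5-2 → violates
(d) 7-4-3-1 → obeys
(e) 5-2-1-4 → violates
(f) 6-5-4-3 → obeys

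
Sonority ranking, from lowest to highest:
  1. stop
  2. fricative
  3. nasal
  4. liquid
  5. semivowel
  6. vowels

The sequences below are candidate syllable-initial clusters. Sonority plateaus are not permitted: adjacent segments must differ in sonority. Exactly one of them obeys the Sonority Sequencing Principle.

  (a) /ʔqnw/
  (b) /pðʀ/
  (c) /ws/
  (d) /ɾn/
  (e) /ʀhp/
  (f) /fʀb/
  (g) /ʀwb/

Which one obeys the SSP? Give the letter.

b

(a) 1-1-3-5 → violates
(b) 1-2-4 → obeys
(c) 5-2 → violates
(d) 4-3 → violates
(e) 4-2-1 → violates
(f) 2-4-1 → violates
(g) 4-5-1 → violates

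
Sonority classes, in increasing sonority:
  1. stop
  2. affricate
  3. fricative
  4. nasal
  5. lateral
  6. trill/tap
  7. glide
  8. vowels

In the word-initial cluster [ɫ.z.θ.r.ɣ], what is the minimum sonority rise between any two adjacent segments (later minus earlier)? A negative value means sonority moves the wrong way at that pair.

-3

/ɫ/ is a lateral (sonority 5).
/z/ is a fricative (sonority 3).
/θ/ is a fricative (sonority 3).
/r/ is a trill/tap (sonority 6).
/ɣ/ is a fricative (sonority 3).
/ɫ/→/z/: change -2.
/z/→/θ/: change +0.
/θ/→/r/: change +3.
/r/→/ɣ/: change -3.
Minimum = -3.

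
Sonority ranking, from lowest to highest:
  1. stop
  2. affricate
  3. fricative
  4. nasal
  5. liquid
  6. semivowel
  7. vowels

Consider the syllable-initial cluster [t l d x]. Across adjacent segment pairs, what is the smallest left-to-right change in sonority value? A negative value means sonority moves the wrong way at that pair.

/t/: stop = 1.
/l/: liquid = 5.
/d/: stop = 1.
/x/: fricative = 3.
/t/→/l/: change +4.
/l/→/d/: change -4.
/d/→/x/: change +2.
Minimum = -4.

-4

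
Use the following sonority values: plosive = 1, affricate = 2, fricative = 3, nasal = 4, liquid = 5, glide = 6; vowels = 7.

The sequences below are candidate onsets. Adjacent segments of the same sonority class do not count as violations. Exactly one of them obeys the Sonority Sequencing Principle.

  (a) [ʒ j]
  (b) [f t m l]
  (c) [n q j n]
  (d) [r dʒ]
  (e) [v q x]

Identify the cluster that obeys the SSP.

(a) sonority 3-6: well-formed.
(b) sonority 3-1-4-5: ill-formed.
(c) sonority 4-1-6-4: ill-formed.
(d) sonority 5-2: ill-formed.
(e) sonority 3-1-3: ill-formed.

a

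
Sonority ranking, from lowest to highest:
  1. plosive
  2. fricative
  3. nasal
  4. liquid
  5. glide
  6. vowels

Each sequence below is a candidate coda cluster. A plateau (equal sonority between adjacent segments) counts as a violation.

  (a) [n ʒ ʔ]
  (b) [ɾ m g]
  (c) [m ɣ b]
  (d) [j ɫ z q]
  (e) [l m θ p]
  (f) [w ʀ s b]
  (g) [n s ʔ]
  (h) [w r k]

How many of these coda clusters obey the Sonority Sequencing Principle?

(a) sonority 3-2-1: well-formed.
(b) sonority 4-3-1: well-formed.
(c) sonority 3-2-1: well-formed.
(d) sonority 5-4-2-1: well-formed.
(e) sonority 4-3-2-1: well-formed.
(f) sonority 5-4-2-1: well-formed.
(g) sonority 3-2-1: well-formed.
(h) sonority 5-4-1: well-formed.

8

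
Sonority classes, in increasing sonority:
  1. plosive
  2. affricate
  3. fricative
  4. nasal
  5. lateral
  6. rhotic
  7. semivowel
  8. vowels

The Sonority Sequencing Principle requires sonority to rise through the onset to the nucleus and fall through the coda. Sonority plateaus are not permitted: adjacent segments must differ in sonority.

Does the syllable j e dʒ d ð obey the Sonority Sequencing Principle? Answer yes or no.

no

Onset: /j/ is a semivowel (sonority 7); then the nucleus /e/ (sonority 8).
Onset profile 7-8 — rises to the nucleus.
Coda: /dʒ/ is an affricate (sonority 2), /d/ is a plosive (sonority 1), /ð/ is a fricative (sonority 3).
Coda profile 8-2-1-3 — does not strictly fall throughout.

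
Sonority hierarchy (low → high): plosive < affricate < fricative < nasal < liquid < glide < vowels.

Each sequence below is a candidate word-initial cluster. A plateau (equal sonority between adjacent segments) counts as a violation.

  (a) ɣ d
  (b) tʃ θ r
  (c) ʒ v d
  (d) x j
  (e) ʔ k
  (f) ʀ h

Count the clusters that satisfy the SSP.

(a) sonority 3-1: ill-formed.
(b) sonority 2-3-5: well-formed.
(c) sonority 3-3-1: ill-formed.
(d) sonority 3-6: well-formed.
(e) sonority 1-1: ill-formed.
(f) sonority 5-3: ill-formed.

2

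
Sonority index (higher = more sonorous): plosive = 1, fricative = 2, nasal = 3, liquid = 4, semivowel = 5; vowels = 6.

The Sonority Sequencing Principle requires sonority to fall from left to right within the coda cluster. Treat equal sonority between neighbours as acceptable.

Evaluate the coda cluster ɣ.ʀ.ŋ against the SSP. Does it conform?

/ɣ/ — fricative, sonority 2.
/ʀ/ — liquid, sonority 4.
/ŋ/ — nasal, sonority 3.
The profile is 2-4-3. Between /ɣ/ (2) and /ʀ/ (4) sonority does not fall, so the cluster violates the SSP.

no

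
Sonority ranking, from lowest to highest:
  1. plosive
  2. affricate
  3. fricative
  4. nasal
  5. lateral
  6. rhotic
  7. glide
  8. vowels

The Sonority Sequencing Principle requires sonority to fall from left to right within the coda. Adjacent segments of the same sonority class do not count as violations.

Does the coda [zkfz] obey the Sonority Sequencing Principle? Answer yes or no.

/z/: fricative = 3.
/k/: plosive = 1.
/f/: fricative = 3.
/z/: fricative = 3.
The profile is 3-1-3-3. Between /k/ (1) and /f/ (3) sonority does not fall, so the cluster violates the SSP.

no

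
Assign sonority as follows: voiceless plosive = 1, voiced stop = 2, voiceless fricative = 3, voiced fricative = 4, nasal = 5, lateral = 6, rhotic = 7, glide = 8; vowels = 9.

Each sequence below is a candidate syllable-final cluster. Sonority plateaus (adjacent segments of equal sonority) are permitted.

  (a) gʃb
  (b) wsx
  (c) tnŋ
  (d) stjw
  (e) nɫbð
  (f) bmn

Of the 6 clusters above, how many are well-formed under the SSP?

1

(a) 2-3-2 → violates
(b) 8-3-3 → obeys
(c) 1-5-5 → violates
(d) 3-1-8-8 → violates
(e) 5-6-2-4 → violates
(f) 2-5-5 → violates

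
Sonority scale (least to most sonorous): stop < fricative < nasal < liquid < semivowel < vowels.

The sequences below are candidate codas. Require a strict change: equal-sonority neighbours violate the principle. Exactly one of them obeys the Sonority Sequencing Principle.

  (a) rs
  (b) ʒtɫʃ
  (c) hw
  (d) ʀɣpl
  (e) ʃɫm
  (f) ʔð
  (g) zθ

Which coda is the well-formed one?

a

(a) 4-2 → obeys
(b) 2-1-4-2 → violates
(c) 2-5 → violates
(d) 4-2-1-4 → violates
(e) 2-4-3 → violates
(f) 1-2 → violates
(g) 2-2 → violates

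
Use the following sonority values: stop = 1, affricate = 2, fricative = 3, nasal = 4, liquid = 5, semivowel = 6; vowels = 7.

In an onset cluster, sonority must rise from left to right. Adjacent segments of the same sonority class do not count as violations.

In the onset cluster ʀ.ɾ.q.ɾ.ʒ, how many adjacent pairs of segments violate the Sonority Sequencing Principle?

2

/ʀ/ — liquid, sonority 5.
/ɾ/ — liquid, sonority 5.
/q/ — stop, sonority 1.
/ɾ/ — liquid, sonority 5.
/ʒ/ — fricative, sonority 3.
/ʀ/→/ɾ/: 5→5 (plateau, allowed) — ok.
/ɾ/→/q/: 5→1 (does not rise) — violation.
/q/→/ɾ/: 1→5 (rises) — ok.
/ɾ/→/ʒ/: 5→3 (does not rise) — violation.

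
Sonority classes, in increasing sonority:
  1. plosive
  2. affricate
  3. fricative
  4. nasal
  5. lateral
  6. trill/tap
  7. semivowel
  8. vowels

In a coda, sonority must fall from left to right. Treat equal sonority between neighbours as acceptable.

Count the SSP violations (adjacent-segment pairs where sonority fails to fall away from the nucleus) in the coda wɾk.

/w/ is a semivowel (sonority 7).
/ɾ/ is a trill/tap (sonority 6).
/k/ is a plosive (sonority 1).
/w/→/ɾ/: 7→6 (falls) — ok.
/ɾ/→/k/: 6→1 (falls) — ok.

0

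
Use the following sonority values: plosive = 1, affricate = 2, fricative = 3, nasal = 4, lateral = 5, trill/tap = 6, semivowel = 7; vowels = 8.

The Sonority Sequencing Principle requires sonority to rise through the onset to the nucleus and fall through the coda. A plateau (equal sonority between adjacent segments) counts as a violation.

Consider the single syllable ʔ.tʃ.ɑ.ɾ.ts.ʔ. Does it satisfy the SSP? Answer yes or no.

Onset: /ʔ/ is a plosive (sonority 1), /tʃ/ is an affricate (sonority 2); then the nucleus /ɑ/ (sonority 8).
Onset profile 1-2-8 — rises to the nucleus.
Coda: /ɾ/ is a trill/tap (sonority 6), /ts/ is an affricate (sonority 2), /ʔ/ is a plosive (sonority 1).
Coda profile 8-6-2-1 — falls from the nucleus.

yes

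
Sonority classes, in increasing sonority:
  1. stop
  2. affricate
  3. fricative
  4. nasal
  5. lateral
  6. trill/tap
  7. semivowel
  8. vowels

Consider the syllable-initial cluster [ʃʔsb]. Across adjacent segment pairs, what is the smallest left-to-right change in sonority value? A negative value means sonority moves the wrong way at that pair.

/ʃ/: fricative = 3.
/ʔ/: stop = 1.
/s/: fricative = 3.
/b/: stop = 1.
/ʃ/→/ʔ/: change -2.
/ʔ/→/s/: change +2.
/s/→/b/: change -2.
Minimum = -2.

-2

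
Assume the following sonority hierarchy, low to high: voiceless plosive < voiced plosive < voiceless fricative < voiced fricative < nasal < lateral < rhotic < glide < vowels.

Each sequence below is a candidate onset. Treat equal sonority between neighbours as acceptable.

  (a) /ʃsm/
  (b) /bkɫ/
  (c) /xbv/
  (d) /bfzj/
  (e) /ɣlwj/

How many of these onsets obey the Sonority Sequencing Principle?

3

(a) 3-3-5 → obeys
(b) 2-1-6 → violates
(c) 3-2-4 → violates
(d) 2-3-4-8 → obeys
(e) 4-6-8-8 → obeys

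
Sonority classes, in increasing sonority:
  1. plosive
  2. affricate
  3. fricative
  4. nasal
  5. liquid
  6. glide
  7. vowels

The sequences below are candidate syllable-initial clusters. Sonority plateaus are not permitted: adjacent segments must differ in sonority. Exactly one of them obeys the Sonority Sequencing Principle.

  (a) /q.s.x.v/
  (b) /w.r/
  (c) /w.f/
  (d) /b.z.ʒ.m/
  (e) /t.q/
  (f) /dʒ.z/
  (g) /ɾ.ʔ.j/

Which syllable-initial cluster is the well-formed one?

f

(a) sonority 1-3-3-3: ill-formed.
(b) sonority 6-5: ill-formed.
(c) sonority 6-3: ill-formed.
(d) sonority 1-3-3-4: ill-formed.
(e) sonority 1-1: ill-formed.
(f) sonority 2-3: well-formed.
(g) sonority 5-1-6: ill-formed.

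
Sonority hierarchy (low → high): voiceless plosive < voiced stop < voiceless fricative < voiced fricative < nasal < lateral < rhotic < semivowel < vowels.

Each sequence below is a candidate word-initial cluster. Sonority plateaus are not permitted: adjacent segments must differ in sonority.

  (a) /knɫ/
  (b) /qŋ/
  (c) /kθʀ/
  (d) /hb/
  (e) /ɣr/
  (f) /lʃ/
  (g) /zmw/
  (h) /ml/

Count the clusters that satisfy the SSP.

6

(a) sonority 1-5-6: well-formed.
(b) sonority 1-5: well-formed.
(c) sonority 1-3-7: well-formed.
(d) sonority 3-2: ill-formed.
(e) sonority 4-7: well-formed.
(f) sonority 6-3: ill-formed.
(g) sonority 4-5-8: well-formed.
(h) sonority 5-6: well-formed.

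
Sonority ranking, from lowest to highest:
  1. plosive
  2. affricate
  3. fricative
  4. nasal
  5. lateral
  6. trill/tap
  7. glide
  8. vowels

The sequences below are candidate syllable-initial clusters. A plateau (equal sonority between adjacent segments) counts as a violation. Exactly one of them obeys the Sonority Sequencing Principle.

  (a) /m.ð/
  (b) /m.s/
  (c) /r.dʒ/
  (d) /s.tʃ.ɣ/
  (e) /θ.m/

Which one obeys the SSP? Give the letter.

(a) /m.ð/: profile 4-3 — violates.
(b) /m.s/: profile 4-3 — violates.
(c) /r.dʒ/: profile 6-2 — violates.
(d) /s.tʃ.ɣ/: profile 3-2-3 — violates.
(e) /θ.m/: profile 3-4 — obeys.

e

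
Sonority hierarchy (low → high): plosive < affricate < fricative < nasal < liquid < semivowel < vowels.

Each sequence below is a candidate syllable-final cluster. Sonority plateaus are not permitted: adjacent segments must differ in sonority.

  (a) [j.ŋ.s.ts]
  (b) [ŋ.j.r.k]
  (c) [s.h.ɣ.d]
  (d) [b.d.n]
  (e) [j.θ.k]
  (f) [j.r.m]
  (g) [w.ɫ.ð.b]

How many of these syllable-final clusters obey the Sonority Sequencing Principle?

(a) [j.ŋ.s.ts]: profile 6-4-3-2 — obeys.
(b) [ŋ.j.r.k]: profile 4-6-5-1 — violates.
(c) [s.h.ɣ.d]: profile 3-3-3-1 — violates.
(d) [b.d.n]: profile 1-1-4 — violates.
(e) [j.θ.k]: profile 6-3-1 — obeys.
(f) [j.r.m]: profile 6-5-4 — obeys.
(g) [w.ɫ.ð.b]: profile 6-5-3-1 — obeys.

4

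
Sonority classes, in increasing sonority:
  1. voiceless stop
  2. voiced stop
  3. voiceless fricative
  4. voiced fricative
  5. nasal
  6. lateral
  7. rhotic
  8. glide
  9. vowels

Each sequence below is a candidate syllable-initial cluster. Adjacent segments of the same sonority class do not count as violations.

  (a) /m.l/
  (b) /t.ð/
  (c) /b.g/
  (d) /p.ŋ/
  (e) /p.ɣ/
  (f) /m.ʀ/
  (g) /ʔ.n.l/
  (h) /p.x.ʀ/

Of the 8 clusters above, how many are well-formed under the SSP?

8

(a) /m.l/: profile 5-6 — obeys.
(b) /t.ð/: profile 1-4 — obeys.
(c) /b.g/: profile 2-2 — obeys.
(d) /p.ŋ/: profile 1-5 — obeys.
(e) /p.ɣ/: profile 1-4 — obeys.
(f) /m.ʀ/: profile 5-7 — obeys.
(g) /ʔ.n.l/: profile 1-5-6 — obeys.
(h) /p.x.ʀ/: profile 1-3-7 — obeys.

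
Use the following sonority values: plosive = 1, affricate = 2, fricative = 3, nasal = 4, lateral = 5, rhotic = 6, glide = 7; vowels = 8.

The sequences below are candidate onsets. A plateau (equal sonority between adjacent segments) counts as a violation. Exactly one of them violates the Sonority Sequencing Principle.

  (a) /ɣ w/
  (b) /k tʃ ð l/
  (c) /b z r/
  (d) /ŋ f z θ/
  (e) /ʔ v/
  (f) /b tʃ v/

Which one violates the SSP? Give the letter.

d

(a) 3-7 → obeys
(b) 1-2-3-5 → obeys
(c) 1-3-6 → obeys
(d) 4-3-3-3 → violates
(e) 1-3 → obeys
(f) 1-2-3 → obeys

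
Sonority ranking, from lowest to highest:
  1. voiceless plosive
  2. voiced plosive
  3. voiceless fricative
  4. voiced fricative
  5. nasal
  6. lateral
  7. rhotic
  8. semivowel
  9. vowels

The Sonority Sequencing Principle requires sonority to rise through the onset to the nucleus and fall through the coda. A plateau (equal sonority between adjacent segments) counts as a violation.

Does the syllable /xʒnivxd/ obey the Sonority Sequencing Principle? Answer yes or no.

Onset: /x/ is a voiceless fricative (sonority 3), /ʒ/ is a voiced fricative (sonority 4), /n/ is a nasal (sonority 5); then the nucleus /i/ (sonority 9).
Onset profile 3-4-5-9 — rises to the nucleus.
Coda: /v/ is a voiced fricative (sonority 4), /x/ is a voiceless fricative (sonority 3), /d/ is a voiced plosive (sonority 2).
Coda profile 9-4-3-2 — falls from the nucleus.

yes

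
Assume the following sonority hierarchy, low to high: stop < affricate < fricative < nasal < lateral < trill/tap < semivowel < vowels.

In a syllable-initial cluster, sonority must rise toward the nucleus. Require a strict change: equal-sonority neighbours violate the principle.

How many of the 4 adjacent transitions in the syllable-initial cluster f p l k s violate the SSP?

2

/f/ is a fricative (sonority 3).
/p/ is a stop (sonority 1).
/l/ is a lateral (sonority 5).
/k/ is a stop (sonority 1).
/s/ is a fricative (sonority 3).
/f/→/p/: 3→1 (does not rise) — violation.
/p/→/l/: 1→5 (rises) — ok.
/l/→/k/: 5→1 (does not rise) — violation.
/k/→/s/: 1→3 (rises) — ok.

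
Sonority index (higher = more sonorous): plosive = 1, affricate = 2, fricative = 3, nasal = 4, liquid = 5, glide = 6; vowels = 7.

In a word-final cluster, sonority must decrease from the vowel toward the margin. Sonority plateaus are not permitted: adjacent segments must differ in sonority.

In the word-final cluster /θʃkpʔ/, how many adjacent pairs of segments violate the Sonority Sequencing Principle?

3

/θ/ — fricative, sonority 3.
/ʃ/ — fricative, sonority 3.
/k/ — plosive, sonority 1.
/p/ — plosive, sonority 1.
/ʔ/ — plosive, sonority 1.
/θ/→/ʃ/: 3→3 (plateau) — violation.
/ʃ/→/k/: 3→1 (falls) — ok.
/k/→/p/: 1→1 (plateau) — violation.
/p/→/ʔ/: 1→1 (plateau) — violation.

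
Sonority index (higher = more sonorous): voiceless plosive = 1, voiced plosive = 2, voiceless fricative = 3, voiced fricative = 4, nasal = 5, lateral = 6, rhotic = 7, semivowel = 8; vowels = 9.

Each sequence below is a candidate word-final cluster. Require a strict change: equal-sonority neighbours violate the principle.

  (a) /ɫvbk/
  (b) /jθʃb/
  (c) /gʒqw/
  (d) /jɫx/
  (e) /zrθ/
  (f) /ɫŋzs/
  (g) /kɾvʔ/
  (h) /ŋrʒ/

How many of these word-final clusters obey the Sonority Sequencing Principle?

(a) /ɫvbk/: profile 6-4-2-1 — obeys.
(b) /jθʃb/: profile 8-3-3-2 — violates.
(c) /gʒqw/: profile 2-4-1-8 — violates.
(d) /jɫx/: profile 8-6-3 — obeys.
(e) /zrθ/: profile 4-7-3 — violates.
(f) /ɫŋzs/: profile 6-5-4-3 — obeys.
(g) /kɾvʔ/: profile 1-7-4-1 — violates.
(h) /ŋrʒ/: profile 5-7-4 — violates.

3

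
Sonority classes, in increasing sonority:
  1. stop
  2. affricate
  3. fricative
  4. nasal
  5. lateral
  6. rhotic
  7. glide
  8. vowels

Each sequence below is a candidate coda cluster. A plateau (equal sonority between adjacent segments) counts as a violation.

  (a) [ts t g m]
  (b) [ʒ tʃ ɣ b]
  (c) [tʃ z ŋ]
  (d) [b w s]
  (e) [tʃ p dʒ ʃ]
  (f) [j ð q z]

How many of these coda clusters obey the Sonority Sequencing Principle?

(a) 2-1-1-4 → violates
(b) 3-2-3-1 → violates
(c) 2-3-4 → violates
(d) 1-7-3 → violates
(e) 2-1-2-3 → violates
(f) 7-3-1-3 → violates

0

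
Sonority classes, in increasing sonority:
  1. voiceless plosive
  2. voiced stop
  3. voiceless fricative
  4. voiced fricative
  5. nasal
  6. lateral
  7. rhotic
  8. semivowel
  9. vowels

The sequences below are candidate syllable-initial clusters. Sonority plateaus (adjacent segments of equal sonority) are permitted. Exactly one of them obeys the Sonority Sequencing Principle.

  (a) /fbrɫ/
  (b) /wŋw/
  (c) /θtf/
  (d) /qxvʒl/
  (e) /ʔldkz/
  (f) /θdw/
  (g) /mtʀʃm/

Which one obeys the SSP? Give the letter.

(a) sonority 3-2-7-6: ill-formed.
(b) sonority 8-5-8: ill-formed.
(c) sonority 3-1-3: ill-formed.
(d) sonority 1-3-4-4-6: well-formed.
(e) sonority 1-6-2-1-4: ill-formed.
(f) sonority 3-2-8: ill-formed.
(g) sonority 5-1-7-3-5: ill-formed.

d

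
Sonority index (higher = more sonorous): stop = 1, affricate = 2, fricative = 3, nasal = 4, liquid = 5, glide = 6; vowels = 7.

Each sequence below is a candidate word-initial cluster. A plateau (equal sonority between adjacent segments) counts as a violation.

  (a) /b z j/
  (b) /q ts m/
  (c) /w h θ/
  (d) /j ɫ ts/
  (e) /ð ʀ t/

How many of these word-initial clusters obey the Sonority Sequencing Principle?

2

(a) sonority 1-3-6: well-formed.
(b) sonority 1-2-4: well-formed.
(c) sonority 6-3-3: ill-formed.
(d) sonority 6-5-2: ill-formed.
(e) sonority 3-5-1: ill-formed.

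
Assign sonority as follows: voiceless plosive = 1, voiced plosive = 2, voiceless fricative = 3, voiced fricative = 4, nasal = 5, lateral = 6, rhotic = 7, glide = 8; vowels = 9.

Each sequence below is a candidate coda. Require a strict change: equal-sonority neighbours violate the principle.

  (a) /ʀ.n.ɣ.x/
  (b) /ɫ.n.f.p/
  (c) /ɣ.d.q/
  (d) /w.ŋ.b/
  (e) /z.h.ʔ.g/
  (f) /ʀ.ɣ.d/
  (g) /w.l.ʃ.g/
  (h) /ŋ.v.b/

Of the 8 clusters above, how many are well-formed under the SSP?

7

(a) sonority 7-5-4-3: well-formed.
(b) sonority 6-5-3-1: well-formed.
(c) sonority 4-2-1: well-formed.
(d) sonority 8-5-2: well-formed.
(e) sonority 4-3-1-2: ill-formed.
(f) sonority 7-4-2: well-formed.
(g) sonority 8-6-3-2: well-formed.
(h) sonority 5-4-2: well-formed.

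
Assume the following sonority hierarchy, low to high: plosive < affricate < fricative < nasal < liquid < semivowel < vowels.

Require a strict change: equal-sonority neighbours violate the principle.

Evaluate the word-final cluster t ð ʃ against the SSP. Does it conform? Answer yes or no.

/t/: plosive = 1.
/ð/: fricative = 3.
/ʃ/: fricative = 3.
The profile is 1-3-3. Between /t/ (1) and /ð/ (3) sonority does not fall, so the cluster violates the SSP.

no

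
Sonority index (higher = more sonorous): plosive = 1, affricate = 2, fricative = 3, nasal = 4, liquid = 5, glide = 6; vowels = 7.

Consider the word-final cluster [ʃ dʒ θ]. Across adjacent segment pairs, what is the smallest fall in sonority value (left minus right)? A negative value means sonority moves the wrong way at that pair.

-1

/ʃ/ — fricative, sonority 3.
/dʒ/ — affricate, sonority 2.
/θ/ — fricative, sonority 3.
/ʃ/→/dʒ/: change +1.
/dʒ/→/θ/: change -1.
Minimum = -1.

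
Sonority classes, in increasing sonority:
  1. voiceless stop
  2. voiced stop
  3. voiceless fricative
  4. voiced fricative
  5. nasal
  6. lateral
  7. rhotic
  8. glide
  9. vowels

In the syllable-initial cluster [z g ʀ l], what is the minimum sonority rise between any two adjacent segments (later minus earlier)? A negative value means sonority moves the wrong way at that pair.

/z/ — voiced fricative, sonority 4.
/g/ — voiced stop, sonority 2.
/ʀ/ — rhotic, sonority 7.
/l/ — lateral, sonority 6.
/z/→/g/: change -2.
/g/→/ʀ/: change +5.
/ʀ/→/l/: change -1.
Minimum = -2.

-2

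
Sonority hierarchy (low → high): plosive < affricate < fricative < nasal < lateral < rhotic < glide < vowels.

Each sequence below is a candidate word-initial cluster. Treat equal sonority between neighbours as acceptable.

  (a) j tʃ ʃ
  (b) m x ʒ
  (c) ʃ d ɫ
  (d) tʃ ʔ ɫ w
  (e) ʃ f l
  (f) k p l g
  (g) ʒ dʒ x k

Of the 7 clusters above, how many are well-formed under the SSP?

(a) sonority 7-2-3: ill-formed.
(b) sonority 4-3-3: ill-formed.
(c) sonority 3-1-5: ill-formed.
(d) sonority 2-1-5-7: ill-formed.
(e) sonority 3-3-5: well-formed.
(f) sonority 1-1-5-1: ill-formed.
(g) sonority 3-2-3-1: ill-formed.

1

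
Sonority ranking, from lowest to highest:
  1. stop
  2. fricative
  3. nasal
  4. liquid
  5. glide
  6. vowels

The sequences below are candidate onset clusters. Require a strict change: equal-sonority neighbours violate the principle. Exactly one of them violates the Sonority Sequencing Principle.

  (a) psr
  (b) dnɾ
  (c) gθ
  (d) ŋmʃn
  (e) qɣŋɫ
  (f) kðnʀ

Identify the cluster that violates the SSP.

d

(a) psr: profile 1-2-4 — obeys.
(b) dnɾ: profile 1-3-4 — obeys.
(c) gθ: profile 1-2 — obeys.
(d) ŋmʃn: profile 3-3-2-3 — violates.
(e) qɣŋɫ: profile 1-2-3-4 — obeys.
(f) kðnʀ: profile 1-2-3-4 — obeys.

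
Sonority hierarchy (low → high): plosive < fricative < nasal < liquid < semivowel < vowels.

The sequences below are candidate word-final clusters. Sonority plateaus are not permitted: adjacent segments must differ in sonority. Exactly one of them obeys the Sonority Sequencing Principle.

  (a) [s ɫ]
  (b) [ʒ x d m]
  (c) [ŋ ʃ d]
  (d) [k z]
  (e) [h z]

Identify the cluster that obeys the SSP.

c

(a) sonority 2-4: ill-formed.
(b) sonority 2-2-1-3: ill-formed.
(c) sonority 3-2-1: well-formed.
(d) sonority 1-2: ill-formed.
(e) sonority 2-2: ill-formed.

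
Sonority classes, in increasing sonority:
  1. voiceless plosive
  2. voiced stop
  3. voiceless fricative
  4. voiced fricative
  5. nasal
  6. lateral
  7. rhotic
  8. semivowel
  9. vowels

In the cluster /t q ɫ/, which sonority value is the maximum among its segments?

/t/ is a voiceless plosive (sonority 1).
/q/ is a voiceless plosive (sonority 1).
/ɫ/ is a lateral (sonority 6).
The maximum is 6.

6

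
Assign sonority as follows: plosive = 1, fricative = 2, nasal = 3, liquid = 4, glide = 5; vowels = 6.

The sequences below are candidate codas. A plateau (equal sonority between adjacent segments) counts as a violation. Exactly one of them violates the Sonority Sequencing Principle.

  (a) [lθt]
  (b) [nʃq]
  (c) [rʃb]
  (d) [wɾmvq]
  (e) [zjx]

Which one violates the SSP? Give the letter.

(a) [lθt]: profile 4-2-1 — obeys.
(b) [nʃq]: profile 3-2-1 — obeys.
(c) [rʃb]: profile 4-2-1 — obeys.
(d) [wɾmvq]: profile 5-4-3-2-1 — obeys.
(e) [zjx]: profile 2-5-2 — violates.

e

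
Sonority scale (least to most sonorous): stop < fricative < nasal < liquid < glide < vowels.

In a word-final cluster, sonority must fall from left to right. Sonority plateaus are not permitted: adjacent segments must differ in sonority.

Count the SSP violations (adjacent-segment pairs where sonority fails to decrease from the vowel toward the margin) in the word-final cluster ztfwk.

2

/z/: fricative = 2.
/t/: stop = 1.
/f/: fricative = 2.
/w/: glide = 5.
/k/: stop = 1.
/z/→/t/: 2→1 (falls) — ok.
/t/→/f/: 1→2 (does not fall) — violation.
/f/→/w/: 2→5 (does not fall) — violation.
/w/→/k/: 5→1 (falls) — ok.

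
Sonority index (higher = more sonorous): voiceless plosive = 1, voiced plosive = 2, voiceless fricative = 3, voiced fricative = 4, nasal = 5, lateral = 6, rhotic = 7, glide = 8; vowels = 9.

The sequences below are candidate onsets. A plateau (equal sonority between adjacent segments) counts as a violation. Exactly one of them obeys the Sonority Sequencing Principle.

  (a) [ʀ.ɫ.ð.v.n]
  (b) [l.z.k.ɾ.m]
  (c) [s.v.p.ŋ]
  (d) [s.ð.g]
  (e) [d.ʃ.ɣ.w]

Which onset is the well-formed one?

(a) [ʀ.ɫ.ð.v.n]: profile 7-6-4-4-5 — violates.
(b) [l.z.k.ɾ.m]: profile 6-4-1-7-5 — violates.
(c) [s.v.p.ŋ]: profile 3-4-1-5 — violates.
(d) [s.ð.g]: profile 3-4-2 — violates.
(e) [d.ʃ.ɣ.w]: profile 2-3-4-8 — obeys.

e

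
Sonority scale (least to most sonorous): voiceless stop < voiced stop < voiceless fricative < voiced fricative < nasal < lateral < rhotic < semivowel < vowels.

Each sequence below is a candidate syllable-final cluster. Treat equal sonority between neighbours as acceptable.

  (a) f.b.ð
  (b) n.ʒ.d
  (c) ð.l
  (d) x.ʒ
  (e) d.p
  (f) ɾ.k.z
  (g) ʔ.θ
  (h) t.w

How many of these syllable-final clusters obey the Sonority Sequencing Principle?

(a) sonority 3-2-4: ill-formed.
(b) sonority 5-4-2: well-formed.
(c) sonority 4-6: ill-formed.
(d) sonority 3-4: ill-formed.
(e) sonority 2-1: well-formed.
(f) sonority 7-1-4: ill-formed.
(g) sonority 1-3: ill-formed.
(h) sonority 1-8: ill-formed.

2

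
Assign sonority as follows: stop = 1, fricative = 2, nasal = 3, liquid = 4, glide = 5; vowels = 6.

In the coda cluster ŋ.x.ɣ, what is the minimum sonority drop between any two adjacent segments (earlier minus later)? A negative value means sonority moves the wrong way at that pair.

0

/ŋ/ — nasal, sonority 3.
/x/ — fricative, sonority 2.
/ɣ/ — fricative, sonority 2.
/ŋ/→/x/: change +1.
/x/→/ɣ/: change +0.
Minimum = 0.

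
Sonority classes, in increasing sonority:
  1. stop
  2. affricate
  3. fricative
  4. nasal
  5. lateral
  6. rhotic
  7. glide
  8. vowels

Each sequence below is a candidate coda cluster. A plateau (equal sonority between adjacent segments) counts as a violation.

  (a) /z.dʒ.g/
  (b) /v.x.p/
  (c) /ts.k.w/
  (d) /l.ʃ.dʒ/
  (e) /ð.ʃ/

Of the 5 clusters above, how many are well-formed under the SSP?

2

(a) 3-2-1 → obeys
(b) 3-3-1 → violates
(c) 2-1-7 → violates
(d) 5-3-2 → obeys
(e) 3-3 → violates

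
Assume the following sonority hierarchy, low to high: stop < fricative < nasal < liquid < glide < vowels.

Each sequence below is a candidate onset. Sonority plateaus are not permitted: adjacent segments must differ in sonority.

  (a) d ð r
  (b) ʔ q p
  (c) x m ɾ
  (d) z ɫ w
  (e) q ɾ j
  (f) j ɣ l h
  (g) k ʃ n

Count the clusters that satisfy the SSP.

5

(a) 1-2-4 → obeys
(b) 1-1-1 → violates
(c) 2-3-4 → obeys
(d) 2-4-5 → obeys
(e) 1-4-5 → obeys
(f) 5-2-4-2 → violates
(g) 1-2-3 → obeys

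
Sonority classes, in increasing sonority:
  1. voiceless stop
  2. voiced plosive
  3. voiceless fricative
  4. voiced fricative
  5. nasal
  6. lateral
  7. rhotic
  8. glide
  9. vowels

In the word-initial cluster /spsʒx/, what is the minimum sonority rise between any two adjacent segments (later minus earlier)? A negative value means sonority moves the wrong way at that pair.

/s/: voiceless fricative = 3.
/p/: voiceless stop = 1.
/s/: voiceless fricative = 3.
/ʒ/: voiced fricative = 4.
/x/: voiceless fricative = 3.
/s/→/p/: change -2.
/p/→/s/: change +2.
/s/→/ʒ/: change +1.
/ʒ/→/x/: change -1.
Minimum = -2.

-2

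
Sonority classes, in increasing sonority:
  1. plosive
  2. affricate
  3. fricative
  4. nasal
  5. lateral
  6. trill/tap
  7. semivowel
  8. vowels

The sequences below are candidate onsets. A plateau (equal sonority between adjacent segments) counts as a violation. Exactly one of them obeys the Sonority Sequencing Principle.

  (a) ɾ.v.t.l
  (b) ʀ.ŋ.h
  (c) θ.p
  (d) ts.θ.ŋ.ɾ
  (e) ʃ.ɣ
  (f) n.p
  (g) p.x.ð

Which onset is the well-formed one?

d

(a) 6-3-1-5 → violates
(b) 6-4-3 → violates
(c) 3-1 → violates
(d) 2-3-4-6 → obeys
(e) 3-3 → violates
(f) 4-1 → violates
(g) 1-3-3 → violates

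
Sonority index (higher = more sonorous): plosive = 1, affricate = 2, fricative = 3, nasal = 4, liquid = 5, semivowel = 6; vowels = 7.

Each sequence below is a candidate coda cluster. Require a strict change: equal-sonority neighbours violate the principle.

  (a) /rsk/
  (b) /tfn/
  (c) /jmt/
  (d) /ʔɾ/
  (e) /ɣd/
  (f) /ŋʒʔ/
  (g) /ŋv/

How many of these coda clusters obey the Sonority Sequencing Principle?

(a) 5-3-1 → obeys
(b) 1-3-4 → violates
(c) 6-4-1 → obeys
(d) 1-5 → violates
(e) 3-1 → obeys
(f) 4-3-1 → obeys
(g) 4-3 → obeys

5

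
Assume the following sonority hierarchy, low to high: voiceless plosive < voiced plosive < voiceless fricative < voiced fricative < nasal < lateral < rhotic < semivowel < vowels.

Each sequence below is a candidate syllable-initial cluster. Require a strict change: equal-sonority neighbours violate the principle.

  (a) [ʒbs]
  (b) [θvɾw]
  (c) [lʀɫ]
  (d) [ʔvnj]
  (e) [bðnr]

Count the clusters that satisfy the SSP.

3

(a) sonority 4-2-3: ill-formed.
(b) sonority 3-4-7-8: well-formed.
(c) sonority 6-7-6: ill-formed.
(d) sonority 1-4-5-8: well-formed.
(e) sonority 2-4-5-7: well-formed.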